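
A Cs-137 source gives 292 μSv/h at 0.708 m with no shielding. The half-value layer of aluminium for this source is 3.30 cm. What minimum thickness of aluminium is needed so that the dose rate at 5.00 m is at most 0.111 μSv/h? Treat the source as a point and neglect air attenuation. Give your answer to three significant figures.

18.9 cm

At 5.00 m, distance alone gives 292 × (0.708/5.00)² = 292 × 0.02005 = 5.855 μSv/h.
Further attenuation needed: 5.855/0.111 = 52.75.
n = log₂(52.75) = 5.721 half-value layers.
Thickness = 5.721 × 3.30 cm = 18.88 cm.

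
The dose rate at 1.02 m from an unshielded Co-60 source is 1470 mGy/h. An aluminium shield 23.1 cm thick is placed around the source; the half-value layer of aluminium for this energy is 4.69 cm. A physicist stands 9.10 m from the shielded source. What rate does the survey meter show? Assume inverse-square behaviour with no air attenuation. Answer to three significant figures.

0.608 mGy/h

Distance alone: (1.02/9.10)² = 0.01256, so 1470 × 0.01256 = 18.46 mGy/h.
Shield: 23.1/4.69 = 4.925 half-value layers → attenuation 2^(−4.925) = 0.03292.
Combined: 18.46 × 0.03292 = 0.6077 mGy/h.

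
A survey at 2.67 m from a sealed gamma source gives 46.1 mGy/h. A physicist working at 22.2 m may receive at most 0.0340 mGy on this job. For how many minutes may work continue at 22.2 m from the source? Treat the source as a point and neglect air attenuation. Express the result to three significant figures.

Applying the 1/r² law, rate at 22.2 m:
46.1 × (2.67/22.2)² = 46.1 × 0.01446 = 0.6666 mGy/h.
Stay time = 0.0340 mGy ÷ 0.6666 mGy/h = 0.05101 h = 3.061 min.

3.06 min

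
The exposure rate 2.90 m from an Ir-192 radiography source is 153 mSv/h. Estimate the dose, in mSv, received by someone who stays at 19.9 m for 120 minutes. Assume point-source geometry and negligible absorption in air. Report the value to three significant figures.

Since intensity falls as 1/r², rate at 19.9 m:
(2.90/19.9)² = 0.02124, so 153 × 0.02124 = 3.250 mSv/h.
Dose = rate × time = 3.250 mSv/h × 2.000 h = 6.500 mSv.

6.50 mSv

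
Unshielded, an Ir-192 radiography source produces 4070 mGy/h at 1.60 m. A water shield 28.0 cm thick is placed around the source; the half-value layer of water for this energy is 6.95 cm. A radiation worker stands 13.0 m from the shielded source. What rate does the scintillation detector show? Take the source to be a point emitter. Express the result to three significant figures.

Distance alone: (1.60/13.0)² = 0.01515, so 4070 × 0.01515 = 61.66 mGy/h.
Shield: 28.0/6.95 = 4.029 half-value layers → attenuation 2^(−4.029) = 0.06126.
Combined: 61.66 × 0.06126 = 3.777 mGy/h.

3.78 mGy/h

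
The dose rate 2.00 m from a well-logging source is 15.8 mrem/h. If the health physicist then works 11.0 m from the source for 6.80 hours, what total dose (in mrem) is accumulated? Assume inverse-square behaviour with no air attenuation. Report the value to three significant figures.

Using I₁d₁² = I₂d₂², rate at 11.0 m:
(2.00/11.0)² = 0.03306, so 15.8 × 0.03306 = 0.5223 mrem/h.
Dose = rate × time = 0.5223 mrem/h × 6.800 h = 3.552 mrem.

3.55 mrem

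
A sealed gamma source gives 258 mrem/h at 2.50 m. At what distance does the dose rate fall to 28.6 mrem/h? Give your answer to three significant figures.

By the inverse-square law, d₂ = d₁·√(I₁/I₂).
I₁/I₂ = 258/28.6 = 9.021, so d₂ = 2.50 × √9.021 = 7.509 m.

7.51 m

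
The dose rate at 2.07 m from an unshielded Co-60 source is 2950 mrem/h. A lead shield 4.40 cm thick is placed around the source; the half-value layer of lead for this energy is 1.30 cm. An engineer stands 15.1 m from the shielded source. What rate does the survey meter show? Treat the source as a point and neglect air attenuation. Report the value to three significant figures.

Distance alone: (2.07/15.1)² = 0.01879, so 2950 × 0.01879 = 55.43 mrem/h.
Shield: 4.40/1.30 = 3.385 half-value layers → attenuation 2^(−3.385) = 0.09572.
Combined: 55.43 × 0.09572 = 5.306 mrem/h.

5.31 mrem/h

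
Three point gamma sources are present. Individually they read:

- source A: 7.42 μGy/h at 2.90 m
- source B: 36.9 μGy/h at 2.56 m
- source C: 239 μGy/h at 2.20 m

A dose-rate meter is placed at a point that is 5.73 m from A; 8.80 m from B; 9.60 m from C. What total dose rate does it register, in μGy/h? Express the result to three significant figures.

17.6 μGy/h

Each source contributes Iᵢ·(dᵢ/rᵢ)²; contributions add.
A: 7.42 × (2.90/5.73)² = 1.901 μGy/h
B: 36.9 × (2.56/8.80)² = 3.123 μGy/h
C: 239 × (2.20/9.60)² = 12.55 μGy/h
Total = 1.901 + 3.123 + 12.55 = 17.57 μGy/h.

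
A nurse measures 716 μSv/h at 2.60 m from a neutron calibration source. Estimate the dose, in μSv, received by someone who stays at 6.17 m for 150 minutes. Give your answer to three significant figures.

318 μSv

By the inverse-square law, rate at 6.17 m:
716 × (2.60/6.17)² = 716 × 0.1776 = 127.2 μSv/h.
Dose = rate × time = 127.2 μSv/h × 2.500 h = 318.0 μSv.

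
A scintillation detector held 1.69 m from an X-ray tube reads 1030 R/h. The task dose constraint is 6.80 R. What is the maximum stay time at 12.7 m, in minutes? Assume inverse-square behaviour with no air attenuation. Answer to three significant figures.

By the inverse-square law, rate at 12.7 m:
(1.69/12.7)² = 0.01771, so 1030 × 0.01771 = 18.24 R/h.
Stay time = 6.80 R ÷ 18.24 R/h = 0.3728 h = 22.37 min.

22.4 min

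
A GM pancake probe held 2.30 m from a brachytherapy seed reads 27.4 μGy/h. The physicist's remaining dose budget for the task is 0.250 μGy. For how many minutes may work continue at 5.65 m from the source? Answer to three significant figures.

3.30 min

Applying the 1/r² law, rate at 5.65 m:
(2.30/5.65)² = 0.1657, so 27.4 × 0.1657 = 4.540 μGy/h.
Stay time = 0.250 μGy ÷ 4.540 μGy/h = 0.05507 h = 3.304 min.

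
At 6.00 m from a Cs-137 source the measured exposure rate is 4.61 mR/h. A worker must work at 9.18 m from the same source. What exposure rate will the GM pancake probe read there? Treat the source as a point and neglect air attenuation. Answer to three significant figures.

Using I₁d₁² = I₂d₂², scaling from 6.00 m to 9.18 m:
(6.00/9.18)² = 0.4272, so 4.61 × 0.4272 = 1.969 mR/h.

1.97 mR/h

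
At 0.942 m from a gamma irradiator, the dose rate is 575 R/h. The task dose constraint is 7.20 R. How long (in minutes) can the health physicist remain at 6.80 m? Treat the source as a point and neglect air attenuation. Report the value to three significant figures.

39.2 min

Intensity scales as (d₁/d₂)², so rate at 6.80 m:
575 × (0.942/6.80)² = 575 × 0.01919 = 11.03 R/h.
Stay time = 7.20 R ÷ 11.03 R/h = 0.6528 h = 39.17 min.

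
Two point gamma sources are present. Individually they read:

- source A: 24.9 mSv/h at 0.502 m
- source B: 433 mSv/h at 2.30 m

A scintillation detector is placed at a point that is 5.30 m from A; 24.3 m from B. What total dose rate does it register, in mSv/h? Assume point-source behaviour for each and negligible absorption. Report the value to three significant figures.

By superposition, sum each source's inverse-square contribution:
A: 24.9 × (0.502/5.30)² = 0.2234 mSv/h
B: 433 × (2.30/24.3)² = 3.879 mSv/h
Total = 0.2234 + 3.879 = 4.102 mSv/h.

4.10 mSv/h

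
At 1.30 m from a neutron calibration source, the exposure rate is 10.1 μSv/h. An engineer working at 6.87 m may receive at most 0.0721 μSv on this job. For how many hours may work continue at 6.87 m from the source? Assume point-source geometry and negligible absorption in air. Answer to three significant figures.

By the inverse-square law, rate at 6.87 m:
10.1 × (1.30/6.87)² = 10.1 × 0.03581 = 0.3617 μSv/h.
Stay time = 0.0721 μSv ÷ 0.3617 μSv/h = 0.1993 h.

0.199 h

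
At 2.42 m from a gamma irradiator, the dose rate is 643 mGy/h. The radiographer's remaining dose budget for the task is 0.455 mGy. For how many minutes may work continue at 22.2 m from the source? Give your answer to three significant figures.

3.57 min

Since intensity falls as 1/r², rate at 22.2 m:
(2.42/22.2)² = 0.01188, so 643 × 0.01188 = 7.639 mGy/h.
Stay time = 0.455 mGy ÷ 7.639 mGy/h = 0.05956 h = 3.574 min.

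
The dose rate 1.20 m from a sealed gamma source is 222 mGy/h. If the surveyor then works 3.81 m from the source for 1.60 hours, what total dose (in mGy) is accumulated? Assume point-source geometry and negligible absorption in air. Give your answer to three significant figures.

35.2 mGy

By the inverse-square law, rate at 3.81 m:
(1.20/3.81)² = 0.09920, so 222 × 0.09920 = 22.02 mGy/h.
Dose = rate × time = 22.02 mGy/h × 1.600 h = 35.23 mGy.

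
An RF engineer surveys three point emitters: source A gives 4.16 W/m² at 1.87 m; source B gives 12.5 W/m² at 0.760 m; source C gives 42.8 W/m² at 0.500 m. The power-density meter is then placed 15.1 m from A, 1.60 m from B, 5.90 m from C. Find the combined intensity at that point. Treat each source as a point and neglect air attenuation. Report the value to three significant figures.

3.19 W/m²

By superposition, sum each source's inverse-square contribution:
A: 4.16 × (1.87/15.1)² = 0.06380 W/m²
B: 12.5 × (0.760/1.60)² = 2.820 W/m²
C: 42.8 × (0.500/5.90)² = 0.3074 W/m²
Total = 0.06380 + 2.820 + 0.3074 = 3.191 W/m².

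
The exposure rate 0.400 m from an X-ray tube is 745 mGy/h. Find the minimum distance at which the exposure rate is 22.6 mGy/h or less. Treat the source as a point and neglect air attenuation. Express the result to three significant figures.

2.30 m

Using I₁d₁² = I₂d₂², d₂ = d₁·√(I₁/I₂).
I₁/I₂ = 745/22.6 = 32.96, so d₂ = 0.400 × √32.96 = 2.296 m.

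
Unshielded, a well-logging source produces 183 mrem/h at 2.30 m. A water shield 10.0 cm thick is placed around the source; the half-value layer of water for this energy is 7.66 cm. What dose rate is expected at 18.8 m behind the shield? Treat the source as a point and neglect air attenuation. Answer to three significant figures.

Distance alone: 183 × (2.30/18.8)² = 183 × 0.01497 = 2.740 mrem/h.
Shield: 10.0/7.66 = 1.305 half-value layers → attenuation 2^(−1.305) = 0.4047.
Combined: 2.740 × 0.4047 = 1.109 mrem/h.

1.11 mrem/h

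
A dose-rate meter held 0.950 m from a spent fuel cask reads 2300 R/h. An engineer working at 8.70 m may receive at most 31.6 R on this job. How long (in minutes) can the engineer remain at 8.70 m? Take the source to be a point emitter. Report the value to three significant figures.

69.1 min

Intensity scales as (d₁/d₂)², so rate at 8.70 m:
(0.950/8.70)² = 0.01192, so 2300 × 0.01192 = 27.42 R/h.
Stay time = 31.6 R ÷ 27.42 R/h = 1.152 h = 69.12 min.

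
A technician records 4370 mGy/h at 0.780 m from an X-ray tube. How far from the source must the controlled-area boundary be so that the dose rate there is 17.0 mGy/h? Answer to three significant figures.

12.5 m

Using I₁d₁² = I₂d₂², d₂ = d₁·√(I₁/I₂).
I₁/I₂ = 4370/17.0 = 257.1, so d₂ = 0.780 × √257.1 = 12.51 m.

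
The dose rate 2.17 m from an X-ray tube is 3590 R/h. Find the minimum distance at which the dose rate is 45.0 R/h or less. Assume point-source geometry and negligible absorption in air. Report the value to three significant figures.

Applying the 1/r² law, d₂ = d₁·√(I₁/I₂).
I₁/I₂ = 3590/45.0 = 79.78, so d₂ = 2.17 × √79.78 = 19.38 m.

19.4 m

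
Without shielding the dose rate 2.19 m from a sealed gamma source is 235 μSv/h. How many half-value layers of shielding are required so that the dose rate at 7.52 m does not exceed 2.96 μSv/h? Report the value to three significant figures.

At 7.52 m, distance alone gives (2.19/7.52)² = 0.08481, so 235 × 0.08481 = 19.93 μSv/h.
Further attenuation needed: 19.93/2.96 = 6.733.
n = log₂(6.733) = 2.751 half-value layers.

2.75 half-value layers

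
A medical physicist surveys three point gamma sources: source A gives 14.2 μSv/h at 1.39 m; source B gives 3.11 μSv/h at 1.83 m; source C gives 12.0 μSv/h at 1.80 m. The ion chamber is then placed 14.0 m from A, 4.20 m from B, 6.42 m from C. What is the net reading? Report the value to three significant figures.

Each source contributes Iᵢ·(dᵢ/rᵢ)²; contributions add.
A: 14.2 × (1.39/14.0)² = 0.1400 μSv/h
B: 3.11 × (1.83/4.20)² = 0.5904 μSv/h
C: 12.0 × (1.80/6.42)² = 0.9433 μSv/h
Total = 0.1400 + 0.5904 + 0.9433 = 1.674 μSv/h.

1.67 μSv/h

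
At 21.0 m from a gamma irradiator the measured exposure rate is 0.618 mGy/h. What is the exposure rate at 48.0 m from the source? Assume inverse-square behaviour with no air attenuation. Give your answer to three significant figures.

Since intensity falls as 1/r², scaling from 21.0 m to 48.0 m:
(21.0/48.0)² = 0.1914, so 0.618 × 0.1914 = 0.1183 mGy/h.

0.118 mGy/h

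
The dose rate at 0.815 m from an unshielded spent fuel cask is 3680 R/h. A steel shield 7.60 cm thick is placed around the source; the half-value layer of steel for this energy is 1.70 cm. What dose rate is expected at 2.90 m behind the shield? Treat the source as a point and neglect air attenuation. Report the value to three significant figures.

Distance alone: (0.815/2.90)² = 0.07898, so 3680 × 0.07898 = 290.6 R/h.
Shield: 7.60/1.70 = 4.471 half-value layers → attenuation 2^(−4.471) = 0.04509.
Combined: 290.6 × 0.04509 = 13.10 R/h.

13.1 R/h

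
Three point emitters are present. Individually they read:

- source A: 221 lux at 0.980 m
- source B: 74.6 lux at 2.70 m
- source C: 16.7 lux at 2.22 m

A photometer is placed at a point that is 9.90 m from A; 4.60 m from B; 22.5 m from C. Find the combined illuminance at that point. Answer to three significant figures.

28.0 lux

By superposition, sum each source's inverse-square contribution:
A: 221 × (0.980/9.90)² = 2.166 lux
B: 74.6 × (2.70/4.60)² = 25.70 lux
C: 16.7 × (2.22/22.5)² = 0.1626 lux
Total = 2.166 + 25.70 + 0.1626 = 28.03 lux.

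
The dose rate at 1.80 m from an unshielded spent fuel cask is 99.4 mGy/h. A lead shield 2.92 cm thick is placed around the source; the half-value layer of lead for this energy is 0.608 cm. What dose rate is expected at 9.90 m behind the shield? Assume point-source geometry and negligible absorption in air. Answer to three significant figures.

Distance alone: (1.80/9.90)² = 0.03306, so 99.4 × 0.03306 = 3.286 mGy/h.
Shield: 2.92/0.608 = 4.803 half-value layers → attenuation 2^(−4.803) = 0.03582.
Combined: 3.286 × 0.03582 = 0.1177 mGy/h.

0.118 mGy/h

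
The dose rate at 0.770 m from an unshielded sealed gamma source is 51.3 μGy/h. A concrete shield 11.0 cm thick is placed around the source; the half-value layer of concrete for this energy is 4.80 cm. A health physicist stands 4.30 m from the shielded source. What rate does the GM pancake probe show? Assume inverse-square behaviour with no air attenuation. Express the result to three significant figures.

Distance alone: 51.3 × (0.770/4.30)² = 51.3 × 0.03207 = 1.645 μGy/h.
Shield: 11.0/4.80 = 2.292 half-value layers → attenuation 2^(−2.292) = 0.2042.
Combined: 1.645 × 0.2042 = 0.3359 μGy/h.

0.336 μGy/h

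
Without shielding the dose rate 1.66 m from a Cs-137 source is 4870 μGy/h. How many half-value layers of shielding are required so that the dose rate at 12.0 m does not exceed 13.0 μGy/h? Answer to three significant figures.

2.84 half-value layers

At 12.0 m, distance alone gives (1.66/12.0)² = 0.01914, so 4870 × 0.01914 = 93.21 μGy/h.
Further attenuation needed: 93.21/13.0 = 7.170.
n = log₂(7.170) = 2.842 half-value layers.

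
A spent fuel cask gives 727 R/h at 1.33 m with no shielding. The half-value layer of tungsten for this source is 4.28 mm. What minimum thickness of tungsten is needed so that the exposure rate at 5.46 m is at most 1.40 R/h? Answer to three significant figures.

21.2 mm

At 5.46 m, distance alone gives 727 × (1.33/5.46)² = 727 × 0.05934 = 43.14 R/h.
Further attenuation needed: 43.14/1.40 = 30.81.
n = log₂(30.81) = 4.945 half-value layers.
Thickness = 4.945 × 4.28 mm = 21.16 mm.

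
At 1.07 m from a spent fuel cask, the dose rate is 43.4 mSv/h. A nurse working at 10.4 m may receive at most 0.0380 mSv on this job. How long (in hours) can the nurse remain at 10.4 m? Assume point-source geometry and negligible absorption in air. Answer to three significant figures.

Since intensity falls as 1/r², rate at 10.4 m:
43.4 × (1.07/10.4)² = 43.4 × 0.01059 = 0.4596 mSv/h.
Stay time = 0.0380 mSv ÷ 0.4596 mSv/h = 0.08268 h.

0.0827 h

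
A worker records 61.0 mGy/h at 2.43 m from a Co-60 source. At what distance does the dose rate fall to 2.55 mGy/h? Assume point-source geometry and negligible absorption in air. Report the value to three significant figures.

Using I₁d₁² = I₂d₂², d₂ = d₁·√(I₁/I₂).
I₁/I₂ = 61.0/2.55 = 23.92, so d₂ = 2.43 × √23.92 = 11.88 m.

11.9 m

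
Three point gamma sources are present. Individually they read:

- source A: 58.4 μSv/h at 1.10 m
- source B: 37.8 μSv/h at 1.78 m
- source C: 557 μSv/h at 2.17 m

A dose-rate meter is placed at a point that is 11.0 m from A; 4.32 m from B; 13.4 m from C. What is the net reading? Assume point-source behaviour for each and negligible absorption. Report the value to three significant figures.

21.6 μSv/h

Each source contributes Iᵢ·(dᵢ/rᵢ)²; contributions add.
A: 58.4 × (1.10/11.0)² = 0.5840 μSv/h
B: 37.8 × (1.78/4.32)² = 6.417 μSv/h
C: 557 × (2.17/13.4)² = 14.61 μSv/h
Total = 0.5840 + 6.417 + 14.61 = 21.61 μSv/h.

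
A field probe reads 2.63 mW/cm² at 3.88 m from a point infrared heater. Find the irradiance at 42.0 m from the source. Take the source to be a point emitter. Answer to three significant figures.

Intensity scales as (d₁/d₂)², so the rate at 42.0 m is
2.63 × (3.88/42.0)² = 2.63 × 0.008534 = 0.02244 mW/cm².

0.0224 mW/cm²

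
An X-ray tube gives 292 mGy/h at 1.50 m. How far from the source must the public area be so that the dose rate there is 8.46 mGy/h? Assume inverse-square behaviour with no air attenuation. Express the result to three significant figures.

8.81 m

By the inverse-square law, d₂ = d₁·√(I₁/I₂).
I₁/I₂ = 292/8.46 = 34.52, so d₂ = 1.50 × √34.52 = 8.813 m.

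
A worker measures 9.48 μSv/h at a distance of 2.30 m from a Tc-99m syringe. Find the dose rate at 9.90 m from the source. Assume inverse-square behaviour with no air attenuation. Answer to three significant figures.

Using I₁d₁² = I₂d₂², the rate at 9.90 m is
9.48 × (2.30/9.90)² = 9.48 × 0.05397 = 0.5116 μSv/h.

0.512 μSv/h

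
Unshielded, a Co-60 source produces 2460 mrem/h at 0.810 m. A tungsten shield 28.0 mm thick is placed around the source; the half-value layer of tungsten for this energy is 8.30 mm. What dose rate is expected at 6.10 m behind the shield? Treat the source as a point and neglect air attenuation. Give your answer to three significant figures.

Distance alone: (0.810/6.10)² = 0.01763, so 2460 × 0.01763 = 43.37 mrem/h.
Shield: 28.0/8.30 = 3.373 half-value layers → attenuation 2^(−3.373) = 0.09652.
Combined: 43.37 × 0.09652 = 4.186 mrem/h.

4.19 mrem/h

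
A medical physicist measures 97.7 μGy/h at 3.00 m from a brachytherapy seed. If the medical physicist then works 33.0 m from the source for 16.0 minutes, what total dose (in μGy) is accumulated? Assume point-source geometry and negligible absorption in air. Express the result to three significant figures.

Since intensity falls as 1/r², rate at 33.0 m:
97.7 × (3.00/33.0)² = 97.7 × 0.008264 = 0.8074 μGy/h.
Dose = rate × time = 0.8074 μGy/h × 0.2667 h = 0.2153 μGy.

0.215 μGy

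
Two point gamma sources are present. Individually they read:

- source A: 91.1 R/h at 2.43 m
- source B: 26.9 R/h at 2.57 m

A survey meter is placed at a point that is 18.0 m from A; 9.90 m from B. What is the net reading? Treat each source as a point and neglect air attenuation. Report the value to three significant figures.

By superposition, sum each source's inverse-square contribution:
A: 91.1 × (2.43/18.0)² = 1.660 R/h
B: 26.9 × (2.57/9.90)² = 1.813 R/h
Total = 1.660 + 1.813 = 3.473 R/h.

3.47 R/h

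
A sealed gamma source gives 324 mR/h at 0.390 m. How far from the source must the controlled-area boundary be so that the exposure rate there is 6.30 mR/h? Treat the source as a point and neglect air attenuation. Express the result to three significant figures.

Intensity scales as (d₁/d₂)², so d₂ = d₁·√(I₁/I₂).
I₁/I₂ = 324/6.30 = 51.43, so d₂ = 0.390 × √51.43 = 2.797 m.

2.80 m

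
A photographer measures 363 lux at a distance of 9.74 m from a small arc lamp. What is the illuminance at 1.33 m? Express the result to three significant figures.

Applying the 1/r² law, the rate at 1.33 m is
363 × (9.74/1.33)² = 363 × 53.63 = 19470 lux.

19500 lux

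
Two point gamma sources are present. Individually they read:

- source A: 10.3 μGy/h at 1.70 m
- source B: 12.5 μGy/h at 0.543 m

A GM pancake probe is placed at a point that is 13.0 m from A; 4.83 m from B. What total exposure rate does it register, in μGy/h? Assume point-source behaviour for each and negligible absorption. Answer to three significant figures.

Each source contributes Iᵢ·(dᵢ/rᵢ)²; contributions add.
A: 10.3 × (1.70/13.0)² = 0.1761 μGy/h
B: 12.5 × (0.543/4.83)² = 0.1580 μGy/h
Total = 0.1761 + 0.1580 = 0.3341 μGy/h.

0.334 μGy/h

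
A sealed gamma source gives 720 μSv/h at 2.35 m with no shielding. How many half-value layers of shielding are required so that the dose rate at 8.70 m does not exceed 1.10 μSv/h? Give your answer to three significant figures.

At 8.70 m, distance alone gives 720 × (2.35/8.70)² = 720 × 0.07296 = 52.53 μSv/h.
Further attenuation needed: 52.53/1.10 = 47.75.
n = log₂(47.75) = 5.577 half-value layers.

5.58 half-value layers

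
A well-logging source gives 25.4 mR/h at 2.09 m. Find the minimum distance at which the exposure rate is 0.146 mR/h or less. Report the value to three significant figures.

27.6 m

Using I₁d₁² = I₂d₂², d₂ = d₁·√(I₁/I₂).
I₁/I₂ = 25.4/0.146 = 174.0, so d₂ = 2.09 × √174.0 = 27.57 m.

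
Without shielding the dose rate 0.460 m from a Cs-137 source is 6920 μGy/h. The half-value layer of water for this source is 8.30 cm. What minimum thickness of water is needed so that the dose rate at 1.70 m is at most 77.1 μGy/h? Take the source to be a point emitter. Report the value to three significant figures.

22.5 cm

At 1.70 m, distance alone gives (0.460/1.70)² = 0.07322, so 6920 × 0.07322 = 506.7 μGy/h.
Further attenuation needed: 506.7/77.1 = 6.572.
n = log₂(6.572) = 2.716 half-value layers.
Thickness = 2.716 × 8.30 cm = 22.54 cm.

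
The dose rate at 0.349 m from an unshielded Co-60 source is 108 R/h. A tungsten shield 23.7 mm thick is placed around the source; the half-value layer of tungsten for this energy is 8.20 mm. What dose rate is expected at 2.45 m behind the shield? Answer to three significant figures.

Distance alone: (0.349/2.45)² = 0.02029, so 108 × 0.02029 = 2.191 R/h.
Shield: 23.7/8.20 = 2.890 half-value layers → attenuation 2^(−2.890) = 0.1349.
Combined: 2.191 × 0.1349 = 0.2956 R/h.

0.296 R/h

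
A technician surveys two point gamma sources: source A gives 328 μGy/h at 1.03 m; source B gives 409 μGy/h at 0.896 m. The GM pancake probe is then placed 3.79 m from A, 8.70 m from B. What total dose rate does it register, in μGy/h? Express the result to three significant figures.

Each source contributes Iᵢ·(dᵢ/rᵢ)²; contributions add.
A: 328 × (1.03/3.79)² = 24.23 μGy/h
B: 409 × (0.896/8.70)² = 4.338 μGy/h
Total = 24.23 + 4.338 = 28.57 μGy/h.

28.6 μGy/h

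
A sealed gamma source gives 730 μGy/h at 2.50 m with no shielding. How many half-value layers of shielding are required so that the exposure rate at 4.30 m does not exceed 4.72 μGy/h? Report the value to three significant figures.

At 4.30 m, distance alone gives 730 × (2.50/4.30)² = 730 × 0.3380 = 246.7 μGy/h.
Further attenuation needed: 246.7/4.72 = 52.27.
n = log₂(52.27) = 5.708 half-value layers.

5.71 half-value layers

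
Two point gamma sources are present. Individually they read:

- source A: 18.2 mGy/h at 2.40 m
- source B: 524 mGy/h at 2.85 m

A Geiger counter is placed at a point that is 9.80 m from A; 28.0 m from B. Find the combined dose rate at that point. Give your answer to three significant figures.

By superposition, sum each source's inverse-square contribution:
A: 18.2 × (2.40/9.80)² = 1.092 mGy/h
B: 524 × (2.85/28.0)² = 5.429 mGy/h
Total = 1.092 + 5.429 = 6.521 mGy/h.

6.52 mGy/h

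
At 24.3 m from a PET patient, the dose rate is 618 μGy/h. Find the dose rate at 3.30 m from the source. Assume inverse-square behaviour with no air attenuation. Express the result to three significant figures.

33500 μGy/h

Applying the 1/r² law, the rate at 3.30 m is
618 × (24.3/3.30)² = 618 × 54.22 = 33510 μGy/h.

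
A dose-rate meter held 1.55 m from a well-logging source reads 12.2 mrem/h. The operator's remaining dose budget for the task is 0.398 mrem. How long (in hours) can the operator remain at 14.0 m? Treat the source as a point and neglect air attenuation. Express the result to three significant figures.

2.66 h

Intensity scales as (d₁/d₂)², so rate at 14.0 m:
(1.55/14.0)² = 0.01226, so 12.2 × 0.01226 = 0.1496 mrem/h.
Stay time = 0.398 mrem ÷ 0.1496 mrem/h = 2.660 h.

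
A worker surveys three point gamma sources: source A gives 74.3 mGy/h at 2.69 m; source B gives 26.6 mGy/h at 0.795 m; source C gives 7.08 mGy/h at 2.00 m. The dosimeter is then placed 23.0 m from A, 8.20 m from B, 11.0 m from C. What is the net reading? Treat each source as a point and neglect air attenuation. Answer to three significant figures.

Each source contributes Iᵢ·(dᵢ/rᵢ)²; contributions add.
A: 74.3 × (2.69/23.0)² = 1.016 mGy/h
B: 26.6 × (0.795/8.20)² = 0.2500 mGy/h
C: 7.08 × (2.00/11.0)² = 0.2340 mGy/h
Total = 1.016 + 0.2500 + 0.2340 = 1.500 mGy/h.

1.50 mGy/h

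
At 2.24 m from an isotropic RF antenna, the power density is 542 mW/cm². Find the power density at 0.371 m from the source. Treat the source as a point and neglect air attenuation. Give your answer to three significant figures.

19800 mW/cm²

By the inverse-square law, the rate at 0.371 m is
542 × (2.24/0.371)² = 542 × 36.45 = 19760 mW/cm².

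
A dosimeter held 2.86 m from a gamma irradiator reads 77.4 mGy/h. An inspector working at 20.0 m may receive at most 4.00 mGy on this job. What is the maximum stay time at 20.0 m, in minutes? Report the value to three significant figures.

152 min

Intensity scales as (d₁/d₂)², so rate at 20.0 m:
(2.86/20.0)² = 0.02045, so 77.4 × 0.02045 = 1.583 mGy/h.
Stay time = 4.00 mGy ÷ 1.583 mGy/h = 2.527 h = 151.6 min.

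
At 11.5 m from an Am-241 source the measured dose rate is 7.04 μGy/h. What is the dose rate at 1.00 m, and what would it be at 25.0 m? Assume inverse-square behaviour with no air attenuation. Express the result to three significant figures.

931 μGy/h; 1.49 μGy/h

By the inverse-square law,
At 1.00 m: 7.04 × (11.5/1.00)² = 7.04 × 132.2 = 930.7 μGy/h
At 25.0 m: (1.00/25.0)² = 0.001600, so 930.7 × 0.001600 = 1.489 μGy/h.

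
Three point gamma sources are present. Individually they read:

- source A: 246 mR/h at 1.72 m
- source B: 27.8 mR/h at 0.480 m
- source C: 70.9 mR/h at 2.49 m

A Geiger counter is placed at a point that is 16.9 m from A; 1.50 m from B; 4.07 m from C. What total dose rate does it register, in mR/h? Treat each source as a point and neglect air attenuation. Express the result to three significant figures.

31.9 mR/h

By superposition, sum each source's inverse-square contribution:
A: 246 × (1.72/16.9)² = 2.548 mR/h
B: 27.8 × (0.480/1.50)² = 2.847 mR/h
C: 70.9 × (2.49/4.07)² = 26.54 mR/h
Total = 2.548 + 2.847 + 26.54 = 31.93 mR/h.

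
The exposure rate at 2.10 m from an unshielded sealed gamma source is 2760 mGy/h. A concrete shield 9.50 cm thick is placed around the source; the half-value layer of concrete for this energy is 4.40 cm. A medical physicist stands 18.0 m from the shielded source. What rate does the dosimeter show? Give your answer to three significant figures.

8.41 mGy/h

Distance alone: (2.10/18.0)² = 0.01361, so 2760 × 0.01361 = 37.56 mGy/h.
Shield: 9.50/4.40 = 2.159 half-value layers → attenuation 2^(−2.159) = 0.2239.
Combined: 37.56 × 0.2239 = 8.410 mGy/h.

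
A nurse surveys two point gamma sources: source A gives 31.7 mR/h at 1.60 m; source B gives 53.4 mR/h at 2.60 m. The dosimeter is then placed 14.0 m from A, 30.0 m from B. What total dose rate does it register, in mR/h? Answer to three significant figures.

0.815 mR/h

Each source contributes Iᵢ·(dᵢ/rᵢ)²; contributions add.
A: 31.7 × (1.60/14.0)² = 0.4140 mR/h
B: 53.4 × (2.60/30.0)² = 0.4011 mR/h
Total = 0.4140 + 0.4011 = 0.8151 mR/h.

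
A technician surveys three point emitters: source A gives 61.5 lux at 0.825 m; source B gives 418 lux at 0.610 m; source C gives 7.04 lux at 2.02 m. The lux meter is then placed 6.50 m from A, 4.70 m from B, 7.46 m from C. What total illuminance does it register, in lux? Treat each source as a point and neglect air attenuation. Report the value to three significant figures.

8.55 lux

Each source contributes Iᵢ·(dᵢ/rᵢ)²; contributions add.
A: 61.5 × (0.825/6.50)² = 0.9907 lux
B: 418 × (0.610/4.70)² = 7.041 lux
C: 7.04 × (2.02/7.46)² = 0.5162 lux
Total = 0.9907 + 7.041 + 0.5162 = 8.548 lux.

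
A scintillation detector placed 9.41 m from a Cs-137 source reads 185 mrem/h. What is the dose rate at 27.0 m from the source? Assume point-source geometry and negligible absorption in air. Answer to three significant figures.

22.5 mrem/h

Using I₁d₁² = I₂d₂², scaling from 9.41 m to 27.0 m:
(9.41/27.0)² = 0.1215, so 185 × 0.1215 = 22.48 mrem/h.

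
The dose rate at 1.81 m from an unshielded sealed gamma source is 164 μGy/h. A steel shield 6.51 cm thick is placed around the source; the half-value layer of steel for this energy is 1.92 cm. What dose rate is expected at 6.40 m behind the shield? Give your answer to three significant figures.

1.25 μGy/h

Distance alone: (1.81/6.40)² = 0.07998, so 164 × 0.07998 = 13.12 μGy/h.
Shield: 6.51/1.92 = 3.391 half-value layers → attenuation 2^(−3.391) = 0.09533.
Combined: 13.12 × 0.09533 = 1.251 μGy/h.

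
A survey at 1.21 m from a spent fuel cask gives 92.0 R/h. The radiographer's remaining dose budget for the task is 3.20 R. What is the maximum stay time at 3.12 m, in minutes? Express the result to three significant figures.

Intensity scales as (d₁/d₂)², so rate at 3.12 m:
(1.21/3.12)² = 0.1504, so 92.0 × 0.1504 = 13.84 R/h.
Stay time = 3.20 R ÷ 13.84 R/h = 0.2312 h = 13.87 min.

13.9 min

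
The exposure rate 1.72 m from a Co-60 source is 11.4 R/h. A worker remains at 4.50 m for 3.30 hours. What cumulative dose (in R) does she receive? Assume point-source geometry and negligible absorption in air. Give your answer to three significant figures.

5.50 R

Since intensity falls as 1/r², rate at 4.50 m:
(1.72/4.50)² = 0.1461, so 11.4 × 0.1461 = 1.666 R/h.
Dose = rate × time = 1.666 R/h × 3.300 h = 5.498 R.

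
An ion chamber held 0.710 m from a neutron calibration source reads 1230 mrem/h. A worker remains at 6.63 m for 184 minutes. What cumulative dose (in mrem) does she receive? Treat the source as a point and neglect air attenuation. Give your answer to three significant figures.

Using I₁d₁² = I₂d₂², rate at 6.63 m:
1230 × (0.710/6.63)² = 1230 × 0.01147 = 14.11 mrem/h.
Dose = rate × time = 14.11 mrem/h × 3.067 h = 43.28 mrem.

43.3 mrem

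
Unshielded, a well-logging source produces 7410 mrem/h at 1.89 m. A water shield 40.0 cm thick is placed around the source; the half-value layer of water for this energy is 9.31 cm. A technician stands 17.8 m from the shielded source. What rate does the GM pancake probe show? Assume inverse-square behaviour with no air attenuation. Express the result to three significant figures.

4.25 mrem/h

Distance alone: 7410 × (1.89/17.8)² = 7410 × 0.01127 = 83.51 mrem/h.
Shield: 40.0/9.31 = 4.296 half-value layers → attenuation 2^(−4.296) = 0.05091.
Combined: 83.51 × 0.05091 = 4.251 mrem/h.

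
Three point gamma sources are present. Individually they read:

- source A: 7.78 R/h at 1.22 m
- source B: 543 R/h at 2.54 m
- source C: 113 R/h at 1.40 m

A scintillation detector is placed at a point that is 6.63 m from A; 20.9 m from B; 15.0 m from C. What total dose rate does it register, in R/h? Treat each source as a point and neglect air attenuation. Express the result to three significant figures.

9.27 R/h

By superposition, sum each source's inverse-square contribution:
A: 7.78 × (1.22/6.63)² = 0.2634 R/h
B: 543 × (2.54/20.9)² = 8.020 R/h
C: 113 × (1.40/15.0)² = 0.9844 R/h
Total = 0.2634 + 8.020 + 0.9844 = 9.268 R/h.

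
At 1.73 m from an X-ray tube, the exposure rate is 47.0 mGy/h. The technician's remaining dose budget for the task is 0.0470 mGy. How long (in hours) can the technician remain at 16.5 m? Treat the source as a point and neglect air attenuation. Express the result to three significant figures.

Applying the 1/r² law, rate at 16.5 m:
(1.73/16.5)² = 0.01099, so 47.0 × 0.01099 = 0.5165 mGy/h.
Stay time = 0.0470 mGy ÷ 0.5165 mGy/h = 0.09100 h.

0.0910 h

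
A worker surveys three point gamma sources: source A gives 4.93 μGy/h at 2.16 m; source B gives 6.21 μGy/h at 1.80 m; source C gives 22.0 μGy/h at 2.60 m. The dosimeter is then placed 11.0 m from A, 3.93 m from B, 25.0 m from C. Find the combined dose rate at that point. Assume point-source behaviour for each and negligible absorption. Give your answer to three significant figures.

1.73 μGy/h

By superposition, sum each source's inverse-square contribution:
A: 4.93 × (2.16/11.0)² = 0.1901 μGy/h
B: 6.21 × (1.80/3.93)² = 1.303 μGy/h
C: 22.0 × (2.60/25.0)² = 0.2380 μGy/h
Total = 0.1901 + 1.303 + 0.2380 = 1.731 μGy/h.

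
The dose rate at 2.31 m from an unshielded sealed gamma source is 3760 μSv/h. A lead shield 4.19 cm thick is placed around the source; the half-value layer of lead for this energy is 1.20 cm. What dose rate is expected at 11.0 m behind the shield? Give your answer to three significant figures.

Distance alone: (2.31/11.0)² = 0.04410, so 3760 × 0.04410 = 165.8 μSv/h.
Shield: 4.19/1.20 = 3.492 half-value layers → attenuation 2^(−3.492) = 0.08888.
Combined: 165.8 × 0.08888 = 14.74 μSv/h.

14.7 μSv/h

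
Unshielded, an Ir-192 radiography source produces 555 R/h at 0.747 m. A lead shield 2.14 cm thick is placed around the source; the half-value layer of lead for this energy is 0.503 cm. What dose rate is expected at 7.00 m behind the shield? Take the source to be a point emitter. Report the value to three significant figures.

0.331 R/h

Distance alone: 555 × (0.747/7.00)² = 555 × 0.01139 = 6.321 R/h.
Shield: 2.14/0.503 = 4.254 half-value layers → attenuation 2^(−4.254) = 0.05241.
Combined: 6.321 × 0.05241 = 0.3313 R/h.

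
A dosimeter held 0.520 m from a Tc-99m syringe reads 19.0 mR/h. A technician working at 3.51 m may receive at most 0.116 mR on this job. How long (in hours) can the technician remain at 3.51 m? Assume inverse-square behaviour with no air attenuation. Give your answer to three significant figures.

0.278 h

Since intensity falls as 1/r², rate at 3.51 m:
19.0 × (0.520/3.51)² = 19.0 × 0.02195 = 0.4171 mR/h.
Stay time = 0.116 mR ÷ 0.4171 mR/h = 0.2781 h.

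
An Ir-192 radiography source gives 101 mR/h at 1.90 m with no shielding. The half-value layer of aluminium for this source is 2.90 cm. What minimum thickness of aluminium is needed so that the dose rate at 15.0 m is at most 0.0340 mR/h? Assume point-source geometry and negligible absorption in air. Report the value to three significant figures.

At 15.0 m, distance alone gives (1.90/15.0)² = 0.01604, so 101 × 0.01604 = 1.620 mR/h.
Further attenuation needed: 1.620/0.0340 = 47.65.
n = log₂(47.65) = 5.574 half-value layers.
Thickness = 5.574 × 2.90 cm = 16.16 cm.

16.2 cm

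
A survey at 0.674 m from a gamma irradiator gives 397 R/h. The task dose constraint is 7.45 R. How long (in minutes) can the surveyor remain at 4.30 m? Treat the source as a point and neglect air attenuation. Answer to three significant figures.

Applying the 1/r² law, rate at 4.30 m:
397 × (0.674/4.30)² = 397 × 0.02457 = 9.754 R/h.
Stay time = 7.45 R ÷ 9.754 R/h = 0.7638 h = 45.83 min.

45.8 min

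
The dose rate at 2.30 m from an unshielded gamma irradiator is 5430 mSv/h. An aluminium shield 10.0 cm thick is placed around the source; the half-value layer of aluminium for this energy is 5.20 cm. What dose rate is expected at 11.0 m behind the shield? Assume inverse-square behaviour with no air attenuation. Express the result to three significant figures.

62.6 mSv/h

Distance alone: 5430 × (2.30/11.0)² = 5430 × 0.04372 = 237.4 mSv/h.
Shield: 10.0/5.20 = 1.923 half-value layers → attenuation 2^(−1.923) = 0.2637.
Combined: 237.4 × 0.2637 = 62.60 mSv/h.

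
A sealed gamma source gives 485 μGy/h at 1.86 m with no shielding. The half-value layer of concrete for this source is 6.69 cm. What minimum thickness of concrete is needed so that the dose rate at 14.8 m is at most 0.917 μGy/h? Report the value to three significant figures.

At 14.8 m, distance alone gives 485 × (1.86/14.8)² = 485 × 0.01579 = 7.658 μGy/h.
Further attenuation needed: 7.658/0.917 = 8.351.
n = log₂(8.351) = 3.062 half-value layers.
Thickness = 3.062 × 6.69 cm = 20.48 cm.

20.5 cm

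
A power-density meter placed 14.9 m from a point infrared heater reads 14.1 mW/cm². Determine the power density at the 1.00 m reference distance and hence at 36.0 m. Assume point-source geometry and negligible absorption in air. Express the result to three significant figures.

Applying the 1/r² law,
At 1.00 m: 14.1 × (14.9/1.00)² = 14.1 × 222.0 = 3130 mW/cm²
At 36.0 m: (1.00/36.0)² = 0.0007716, so 3130 × 0.0007716 = 2.415 mW/cm².

3130 mW/cm²; 2.42 mW/cm²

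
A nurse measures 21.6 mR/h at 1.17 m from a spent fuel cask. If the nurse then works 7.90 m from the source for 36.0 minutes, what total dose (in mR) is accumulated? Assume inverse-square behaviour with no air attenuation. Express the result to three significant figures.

Using I₁d₁² = I₂d₂², rate at 7.90 m:
(1.17/7.90)² = 0.02193, so 21.6 × 0.02193 = 0.4737 mR/h.
Dose = rate × time = 0.4737 mR/h × 0.6000 h = 0.2842 mR.

0.284 mR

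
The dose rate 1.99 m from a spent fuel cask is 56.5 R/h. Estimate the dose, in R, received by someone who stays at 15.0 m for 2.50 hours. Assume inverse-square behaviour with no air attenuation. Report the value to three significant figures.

Intensity scales as (d₁/d₂)², so rate at 15.0 m:
56.5 × (1.99/15.0)² = 56.5 × 0.01760 = 0.9944 R/h.
Dose = rate × time = 0.9944 R/h × 2.500 h = 2.486 R.

2.49 R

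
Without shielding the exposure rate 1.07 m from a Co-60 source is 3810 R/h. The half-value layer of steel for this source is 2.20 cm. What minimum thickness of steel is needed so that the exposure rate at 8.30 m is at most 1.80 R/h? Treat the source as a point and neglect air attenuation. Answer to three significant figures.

At 8.30 m, distance alone gives 3810 × (1.07/8.30)² = 3810 × 0.01662 = 63.32 R/h.
Further attenuation needed: 63.32/1.80 = 35.18.
n = log₂(35.18) = 5.137 half-value layers.
Thickness = 5.137 × 2.20 cm = 11.30 cm.

11.3 cm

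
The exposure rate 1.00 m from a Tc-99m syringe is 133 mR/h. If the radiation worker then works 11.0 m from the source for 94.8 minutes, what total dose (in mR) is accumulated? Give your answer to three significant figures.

1.74 mR

Applying the 1/r² law, rate at 11.0 m:
(1.00/11.0)² = 0.008264, so 133 × 0.008264 = 1.099 mR/h.
Dose = rate × time = 1.099 mR/h × 1.580 h = 1.736 mR.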